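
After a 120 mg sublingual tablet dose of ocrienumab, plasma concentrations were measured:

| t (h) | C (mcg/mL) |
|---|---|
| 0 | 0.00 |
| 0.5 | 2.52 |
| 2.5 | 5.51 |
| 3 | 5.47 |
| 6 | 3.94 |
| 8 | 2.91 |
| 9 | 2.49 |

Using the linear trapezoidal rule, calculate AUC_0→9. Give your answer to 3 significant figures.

AUC = 35.1 mcg/mL·h

Trapezoidal AUC_0→9:
  [0→0.5]: (0.00+2.52)/2 × 0.5 = 0.63
  [0.5→2.5]: (2.52+5.51)/2 × 2 = 8.03
  [2.5→3]: (5.51+5.47)/2 × 0.5 = 2.745
  [3→6]: (5.47+3.94)/2 × 3 = 14.115
  [6→8]: (3.94+2.91)/2 × 2 = 6.85
  [8→9]: (2.91+2.49)/2 × 1 = 2.7
  Sum = 35.07 mcg/mL·h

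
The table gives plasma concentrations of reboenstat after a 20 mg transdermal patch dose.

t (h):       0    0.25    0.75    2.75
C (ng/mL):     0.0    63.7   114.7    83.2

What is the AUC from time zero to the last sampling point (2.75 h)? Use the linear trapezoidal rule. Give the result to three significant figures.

AUC = 250 ng/mL·h

Trapezoidal AUC_0→2.75:
  [0→0.25]: (0.0+63.7)/2 × 0.25 = 7.9625
  [0.25→0.75]: (63.7+114.7)/2 × 0.5 = 44.6
  [0.75→2.75]: (114.7+83.2)/2 × 2 = 197.9
  Sum = 250.4625 ng/mL·h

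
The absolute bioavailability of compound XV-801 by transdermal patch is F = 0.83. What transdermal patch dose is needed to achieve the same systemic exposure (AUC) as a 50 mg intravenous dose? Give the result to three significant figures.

D_transdermal = 60.2 mg

For equal systemic exposure: F × D_ev = D_iv
D_ev = D_iv / F = 50 / 0.83 = 60.241 mg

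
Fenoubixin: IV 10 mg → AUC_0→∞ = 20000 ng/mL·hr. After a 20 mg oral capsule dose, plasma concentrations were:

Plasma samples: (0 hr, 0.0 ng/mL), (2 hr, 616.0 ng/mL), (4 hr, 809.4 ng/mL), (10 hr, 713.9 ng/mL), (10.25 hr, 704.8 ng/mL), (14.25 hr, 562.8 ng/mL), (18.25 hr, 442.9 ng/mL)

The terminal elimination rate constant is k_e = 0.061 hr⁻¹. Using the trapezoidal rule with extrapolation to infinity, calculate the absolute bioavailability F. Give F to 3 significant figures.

Trapezoidal AUC_0→18.25 (oral capsule):
  [0→2]: (0.0+616.0)/2 × 2 = 616.0
  [2→4]: (616.0+809.4)/2 × 2 = 1425.4
  [4→10]: (809.4+713.9)/2 × 6 = 4569.9
  [10→10.25]: (713.9+704.8)/2 × 0.25 = 177.3375
  [10.25→14.25]: (704.8+562.8)/2 × 4 = 2535.2
  [14.25→18.25]: (562.8+442.9)/2 × 4 = 2011.4
  Sum = 11335.2375 ng/mL·hr
Tail: C_last/k_e = 442.9/0.061 = 7260.656
AUC_0→∞ (oral capsule) = 11335.2375 + 7260.656 = 18595.8935 ng/mL·hr
F = (AUC_ev/D_ev)/(AUC_iv/D_iv) = (18595.8935/20)/(20000/10) = 929.795/2000 = 0.4649

F = 0.465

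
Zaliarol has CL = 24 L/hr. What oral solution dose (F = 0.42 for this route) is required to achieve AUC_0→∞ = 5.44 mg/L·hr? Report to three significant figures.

Dose = 311 mg

Dose = CL × AUC_0→∞ / F
     = 24 × 5.44 / 0.42 = 310.857 mg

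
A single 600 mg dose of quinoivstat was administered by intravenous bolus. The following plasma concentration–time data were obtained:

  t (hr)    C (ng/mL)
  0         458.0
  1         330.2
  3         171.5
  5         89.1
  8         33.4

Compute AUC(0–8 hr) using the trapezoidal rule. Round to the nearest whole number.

Trapezoidal AUC_0→8:
  [0→1]: (458.0+330.2)/2 × 1 = 394.1
  [1→3]: (330.2+171.5)/2 × 2 = 501.7
  [3→5]: (171.5+89.1)/2 × 2 = 260.6
  [5→8]: (89.1+33.4)/2 × 3 = 183.75
  Sum = 1340.15 ng/mL·hr

AUC = 1340 ng/mL·hr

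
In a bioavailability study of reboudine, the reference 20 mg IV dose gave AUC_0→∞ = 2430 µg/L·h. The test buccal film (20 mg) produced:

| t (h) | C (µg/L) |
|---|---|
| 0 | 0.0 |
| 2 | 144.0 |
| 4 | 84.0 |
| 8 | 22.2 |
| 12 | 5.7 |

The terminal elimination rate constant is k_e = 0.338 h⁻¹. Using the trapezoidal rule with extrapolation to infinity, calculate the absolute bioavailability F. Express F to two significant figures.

Trapezoidal AUC_0→12 (buccal film):
  [0→2]: (0.0+144.0)/2 × 2 = 144.0
  [2→4]: (144.0+84.0)/2 × 2 = 228.0
  [4→8]: (84.0+22.2)/2 × 4 = 212.4
  [8→12]: (22.2+5.7)/2 × 4 = 55.8
  Sum = 640.2 µg/L·h
Tail: C_last/k_e = 5.7/0.338 = 16.864
AUC_0→∞ (buccal film) = 640.2 + 16.864 = 657.064 µg/L·h
F = (AUC_ev/D_ev)/(AUC_iv/D_iv) = (657.064/20)/(2430/20) = 32.8532/121.5 = 0.2704

F = 0.27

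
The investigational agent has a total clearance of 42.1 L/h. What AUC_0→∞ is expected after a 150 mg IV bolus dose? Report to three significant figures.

AUC_0→∞ = Dose_iv / CL
        = 150 / 42.1 = 3.56295 mg/L·h

AUC = 3.56 mg/L·h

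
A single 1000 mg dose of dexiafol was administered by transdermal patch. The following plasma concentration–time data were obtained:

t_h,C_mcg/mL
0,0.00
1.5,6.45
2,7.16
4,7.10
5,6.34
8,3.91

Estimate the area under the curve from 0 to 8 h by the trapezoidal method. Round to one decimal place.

Trapezoidal AUC_0→8:
  [0→1.5]: (0.00+6.45)/2 × 1.5 = 4.8375
  [1.5→2]: (6.45+7.16)/2 × 0.5 = 3.4025
  [2→4]: (7.16+7.10)/2 × 2 = 14.26
  [4→5]: (7.10+6.34)/2 × 1 = 6.72
  [5→8]: (6.34+3.91)/2 × 3 = 15.375
  Sum = 44.595 mcg/mL·h

AUC = 44.6 mcg/mL·h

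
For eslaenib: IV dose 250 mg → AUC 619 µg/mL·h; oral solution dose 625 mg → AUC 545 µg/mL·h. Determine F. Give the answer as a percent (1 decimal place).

F = (AUC_ev / D_ev) / (AUC_iv / D_iv)
  = (545/625) / (619/250)
  = 0.872 / 2.476 = 0.3522
  = 35.22%

F = 35.2%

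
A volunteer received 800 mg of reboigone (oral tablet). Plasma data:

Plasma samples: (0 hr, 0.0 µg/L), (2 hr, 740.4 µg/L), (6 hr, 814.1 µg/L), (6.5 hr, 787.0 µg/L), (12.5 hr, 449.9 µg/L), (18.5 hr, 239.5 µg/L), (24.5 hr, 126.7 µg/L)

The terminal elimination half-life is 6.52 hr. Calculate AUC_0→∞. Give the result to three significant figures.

Trapezoidal AUC_0→24.5:
  [0→2]: (0.0+740.4)/2 × 2 = 740.4
  [2→6]: (740.4+814.1)/2 × 4 = 3109.0
  [6→6.5]: (814.1+787.0)/2 × 0.5 = 400.275
  [6.5→12.5]: (787.0+449.9)/2 × 6 = 3710.7
  [12.5→18.5]: (449.9+239.5)/2 × 6 = 2068.2
  [18.5→24.5]: (239.5+126.7)/2 × 6 = 1098.6
  Sum = 11127.175 µg/L·hr
k_e = ln2 / t½ = 0.693147 / 6.52 = 0.1063 hr^-1
Extrapolated tail: C_last / k_e = 126.7 / 0.1063 = 1191.910
AUC_0→∞ = 11127.175 + 1191.910 = 12319.085 µg/L·hr

AUC = 12300 µg/L·hr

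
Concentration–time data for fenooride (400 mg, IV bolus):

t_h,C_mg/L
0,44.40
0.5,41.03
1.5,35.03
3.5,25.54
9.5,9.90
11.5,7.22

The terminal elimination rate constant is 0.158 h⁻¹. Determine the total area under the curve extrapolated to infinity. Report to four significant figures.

AUC = 289.1 mg/L·h

Trapezoidal AUC_0→11.5:
  [0→0.5]: (44.40+41.03)/2 × 0.5 = 21.3575
  [0.5→1.5]: (41.03+35.03)/2 × 1 = 38.03
  [1.5→3.5]: (35.03+25.54)/2 × 2 = 60.57
  [3.5→9.5]: (25.54+9.90)/2 × 6 = 106.32
  [9.5→11.5]: (9.90+7.22)/2 × 2 = 17.12
  Sum = 243.3975 mg/L·h
Extrapolated tail: C_last / k_e = 7.22 / 0.158 = 45.696
AUC_0→∞ = 243.3975 + 45.696 = 289.0935 mg/L·h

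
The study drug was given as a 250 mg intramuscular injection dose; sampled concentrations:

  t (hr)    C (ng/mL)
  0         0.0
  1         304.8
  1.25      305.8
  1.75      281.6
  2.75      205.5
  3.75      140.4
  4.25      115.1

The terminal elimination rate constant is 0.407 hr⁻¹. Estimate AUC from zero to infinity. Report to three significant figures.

Trapezoidal AUC_0→4.25:
  [0→1]: (0.0+304.8)/2 × 1 = 152.4
  [1→1.25]: (304.8+305.8)/2 × 0.25 = 76.325
  [1.25→1.75]: (305.8+281.6)/2 × 0.5 = 146.85
  [1.75→2.75]: (281.6+205.5)/2 × 1 = 243.55
  [2.75→3.75]: (205.5+140.4)/2 × 1 = 172.95
  [3.75→4.25]: (140.4+115.1)/2 × 0.5 = 63.875
  Sum = 855.95 ng/mL·hr
Extrapolated tail: C_last / k_e = 115.1 / 0.407 = 282.801
AUC_0→∞ = 855.95 + 282.801 = 1138.751 ng/mL·hr

AUC = 1140 ng/mL·hr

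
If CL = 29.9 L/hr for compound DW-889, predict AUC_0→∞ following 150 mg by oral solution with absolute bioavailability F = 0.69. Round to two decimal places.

AUC = 3.46 mg/L·hr

AUC_0→∞ = F × Dose / CL
        = 0.69 × 150 / 29.9 = 3.46154 mg/L·hr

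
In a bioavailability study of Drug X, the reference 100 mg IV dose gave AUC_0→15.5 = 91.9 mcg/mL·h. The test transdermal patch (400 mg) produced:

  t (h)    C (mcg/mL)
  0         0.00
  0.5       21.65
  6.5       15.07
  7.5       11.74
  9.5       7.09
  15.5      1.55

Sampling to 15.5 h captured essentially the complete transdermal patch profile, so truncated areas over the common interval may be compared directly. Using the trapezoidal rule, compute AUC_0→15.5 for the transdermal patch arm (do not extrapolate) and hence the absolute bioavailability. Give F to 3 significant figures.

F = 0.473

Trapezoidal AUC_0→15.5 (transdermal patch):
  [0→0.5]: (0.00+21.65)/2 × 0.5 = 5.4125
  [0.5→6.5]: (21.65+15.07)/2 × 6 = 110.16
  [6.5→7.5]: (15.07+11.74)/2 × 1 = 13.405
  [7.5→9.5]: (11.74+7.09)/2 × 2 = 18.83
  [9.5→15.5]: (7.09+1.55)/2 × 6 = 25.92
  Sum = 173.7275 mcg/mL·h
F = (AUC_ev/D_ev)/(AUC_iv/D_iv) = (173.7275/400)/(91.9/100) = 0.43431875/0.919 = 0.4726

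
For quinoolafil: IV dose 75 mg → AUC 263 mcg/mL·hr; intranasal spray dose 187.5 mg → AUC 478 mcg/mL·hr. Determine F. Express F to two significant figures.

F = (AUC_ev / D_ev) / (AUC_iv / D_iv)
  = (478/187.5) / (263/75)
  = 2.54933 / 3.50667 = 0.7270

F = 0.73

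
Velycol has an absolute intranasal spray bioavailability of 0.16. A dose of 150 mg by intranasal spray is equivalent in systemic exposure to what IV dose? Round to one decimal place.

D_iv = 24.0 mg

Systemic exposure from an extravascular dose = F × D_ev, so the equivalent IV dose is F × D_ev.
D_iv = F × D_ev = 0.16 × 150 = 24 mg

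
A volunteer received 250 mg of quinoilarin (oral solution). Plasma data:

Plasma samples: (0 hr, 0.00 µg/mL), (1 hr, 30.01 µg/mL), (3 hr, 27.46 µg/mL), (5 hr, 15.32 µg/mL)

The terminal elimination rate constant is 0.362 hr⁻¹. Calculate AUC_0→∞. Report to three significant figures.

Trapezoidal AUC_0→5:
  [0→1]: (0.00+30.01)/2 × 1 = 15.005
  [1→3]: (30.01+27.46)/2 × 2 = 57.47
  [3→5]: (27.46+15.32)/2 × 2 = 42.78
  Sum = 115.255 µg/mL·hr
Extrapolated tail: C_last / k_e = 15.32 / 0.362 = 42.320
AUC_0→∞ = 115.255 + 42.320 = 157.575 µg/mL·hr

AUC = 158 µg/mL·hr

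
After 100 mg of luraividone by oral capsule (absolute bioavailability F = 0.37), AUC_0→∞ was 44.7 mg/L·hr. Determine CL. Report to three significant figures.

CL = F × Dose / AUC_0→∞
   = 0.37 × 100 / 44.7 = 0.82774 L/hr

CL = 0.828 L/hr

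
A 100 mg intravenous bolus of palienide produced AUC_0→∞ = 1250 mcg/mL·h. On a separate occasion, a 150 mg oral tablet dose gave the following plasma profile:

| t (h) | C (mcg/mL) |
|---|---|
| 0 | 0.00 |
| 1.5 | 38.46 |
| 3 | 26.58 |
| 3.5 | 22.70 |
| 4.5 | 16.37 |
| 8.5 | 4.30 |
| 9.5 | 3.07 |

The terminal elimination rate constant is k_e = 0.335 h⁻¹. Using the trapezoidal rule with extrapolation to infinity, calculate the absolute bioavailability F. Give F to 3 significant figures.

Trapezoidal AUC_0→9.5 (oral tablet):
  [0→1.5]: (0.00+38.46)/2 × 1.5 = 28.845
  [1.5→3]: (38.46+26.58)/2 × 1.5 = 48.78
  [3→3.5]: (26.58+22.70)/2 × 0.5 = 12.32
  [3.5→4.5]: (22.70+16.37)/2 × 1 = 19.535
  [4.5→8.5]: (16.37+4.30)/2 × 4 = 41.34
  [8.5→9.5]: (4.30+3.07)/2 × 1 = 3.685
  Sum = 154.505 mcg/mL·h
Tail: C_last/k_e = 3.07/0.335 = 9.164
AUC_0→∞ (oral tablet) = 154.505 + 9.164 = 163.669 mcg/mL·h
F = (AUC_ev/D_ev)/(AUC_iv/D_iv) = (163.669/150)/(1250/100) = 1.09113/12.5 = 0.0873

F = 0.0873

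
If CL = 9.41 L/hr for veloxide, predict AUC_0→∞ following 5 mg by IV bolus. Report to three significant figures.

AUC_0→∞ = Dose_iv / CL
        = 5 / 9.41 = 0.53135 mg/L·hr

AUC = 0.531 mg/L·hr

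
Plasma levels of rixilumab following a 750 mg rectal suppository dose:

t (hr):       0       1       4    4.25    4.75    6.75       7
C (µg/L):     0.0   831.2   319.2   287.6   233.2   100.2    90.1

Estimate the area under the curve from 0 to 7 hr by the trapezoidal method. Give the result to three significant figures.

AUC = 2700 µg/L·hr

Trapezoidal AUC_0→7:
  [0→1]: (0.0+831.2)/2 × 1 = 415.6
  [1→4]: (831.2+319.2)/2 × 3 = 1725.6
  [4→4.25]: (319.2+287.6)/2 × 0.25 = 75.85
  [4.25→4.75]: (287.6+233.2)/2 × 0.5 = 130.2
  [4.75→6.75]: (233.2+100.2)/2 × 2 = 333.4
  [6.75→7]: (100.2+90.1)/2 × 0.25 = 23.7875
  Sum = 2704.4375 µg/L·hr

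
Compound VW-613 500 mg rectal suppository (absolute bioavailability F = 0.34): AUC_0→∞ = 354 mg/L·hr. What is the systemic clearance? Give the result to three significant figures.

CL = F × Dose / AUC_0→∞
   = 0.34 × 500 / 354 = 0.480226 L/hr

CL = 0.480 L/hr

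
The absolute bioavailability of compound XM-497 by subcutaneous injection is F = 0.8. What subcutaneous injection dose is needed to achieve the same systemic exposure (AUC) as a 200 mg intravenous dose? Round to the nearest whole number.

For equal systemic exposure: F × D_ev = D_iv
D_ev = D_iv / F = 200 / 0.8 = 250 mg

D_subcutaneous = 250 mg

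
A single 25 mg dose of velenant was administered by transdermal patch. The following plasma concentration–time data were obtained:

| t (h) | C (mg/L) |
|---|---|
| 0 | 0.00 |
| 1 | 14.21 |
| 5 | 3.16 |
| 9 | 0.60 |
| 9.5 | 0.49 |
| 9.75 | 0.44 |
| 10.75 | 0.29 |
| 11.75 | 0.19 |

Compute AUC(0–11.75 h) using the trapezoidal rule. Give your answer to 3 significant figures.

AUC = 50.4 mg/L·h

Trapezoidal AUC_0→11.75:
  [0→1]: (0.00+14.21)/2 × 1 = 7.105
  [1→5]: (14.21+3.16)/2 × 4 = 34.74
  [5→9]: (3.16+0.60)/2 × 4 = 7.52
  [9→9.5]: (0.60+0.49)/2 × 0.5 = 0.2725
  [9.5→9.75]: (0.49+0.44)/2 × 0.25 = 0.11625
  [9.75→10.75]: (0.44+0.29)/2 × 1 = 0.365
  [10.75→11.75]: (0.29+0.19)/2 × 1 = 0.24
  Sum = 50.35875 mg/L·h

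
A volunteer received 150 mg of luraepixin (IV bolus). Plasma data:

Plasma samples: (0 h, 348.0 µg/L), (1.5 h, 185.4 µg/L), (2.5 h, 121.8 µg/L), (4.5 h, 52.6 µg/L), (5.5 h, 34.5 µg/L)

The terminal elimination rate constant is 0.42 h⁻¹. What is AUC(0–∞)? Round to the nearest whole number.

Trapezoidal AUC_0→5.5:
  [0→1.5]: (348.0+185.4)/2 × 1.5 = 400.05
  [1.5→2.5]: (185.4+121.8)/2 × 1 = 153.6
  [2.5→4.5]: (121.8+52.6)/2 × 2 = 174.4
  [4.5→5.5]: (52.6+34.5)/2 × 1 = 43.55
  Sum = 771.6 µg/L·h
Extrapolated tail: C_last / k_e = 34.5 / 0.42 = 82.143
AUC_0→∞ = 771.6 + 82.143 = 853.743 µg/L·h

AUC = 854 µg/L·h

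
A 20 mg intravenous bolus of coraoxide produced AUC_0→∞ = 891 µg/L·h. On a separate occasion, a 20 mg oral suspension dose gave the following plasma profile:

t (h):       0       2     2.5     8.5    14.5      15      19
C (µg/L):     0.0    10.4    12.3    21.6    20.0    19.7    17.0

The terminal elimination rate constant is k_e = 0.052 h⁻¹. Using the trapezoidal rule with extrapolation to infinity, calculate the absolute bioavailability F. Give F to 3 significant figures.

F = 0.733

Trapezoidal AUC_0→19 (oral suspension):
  [0→2]: (0.0+10.4)/2 × 2 = 10.4
  [2→2.5]: (10.4+12.3)/2 × 0.5 = 5.675
  [2.5→8.5]: (12.3+21.6)/2 × 6 = 101.7
  [8.5→14.5]: (21.6+20.0)/2 × 6 = 124.8
  [14.5→15]: (20.0+19.7)/2 × 0.5 = 9.925
  [15→19]: (19.7+17.0)/2 × 4 = 73.4
  Sum = 325.9 µg/L·h
Tail: C_last/k_e = 17.0/0.052 = 326.923
AUC_0→∞ (oral suspension) = 325.9 + 326.923 = 652.823 µg/L·h
F = (AUC_ev/D_ev)/(AUC_iv/D_iv) = (652.823/20)/(891/20) = 32.64115/44.55 = 0.7327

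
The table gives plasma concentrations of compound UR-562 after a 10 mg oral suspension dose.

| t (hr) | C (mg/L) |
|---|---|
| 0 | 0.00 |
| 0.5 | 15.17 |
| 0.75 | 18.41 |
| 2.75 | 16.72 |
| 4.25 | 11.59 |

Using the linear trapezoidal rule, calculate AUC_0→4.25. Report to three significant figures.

AUC = 64.4 mg/L·hr

Trapezoidal AUC_0→4.25:
  [0→0.5]: (0.00+15.17)/2 × 0.5 = 3.7925
  [0.5→0.75]: (15.17+18.41)/2 × 0.25 = 4.1975
  [0.75→2.75]: (18.41+16.72)/2 × 2 = 35.13
  [2.75→4.25]: (16.72+11.59)/2 × 1.5 = 21.2325
  Sum = 64.3525 mg/L·hr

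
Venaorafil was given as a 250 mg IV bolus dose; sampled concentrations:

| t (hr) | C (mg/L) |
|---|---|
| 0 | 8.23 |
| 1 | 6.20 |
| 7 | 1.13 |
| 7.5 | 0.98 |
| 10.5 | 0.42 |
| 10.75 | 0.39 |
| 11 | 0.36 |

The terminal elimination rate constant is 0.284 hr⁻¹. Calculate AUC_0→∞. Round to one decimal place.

Trapezoidal AUC_0→11:
  [0→1]: (8.23+6.20)/2 × 1 = 7.215
  [1→7]: (6.20+1.13)/2 × 6 = 21.99
  [7→7.5]: (1.13+0.98)/2 × 0.5 = 0.5275
  [7.5→10.5]: (0.98+0.42)/2 × 3 = 2.1
  [10.5→10.75]: (0.42+0.39)/2 × 0.25 = 0.10125
  [10.75→11]: (0.39+0.36)/2 × 0.25 = 0.09375
  Sum = 32.0275 mg/L·hr
Extrapolated tail: C_last / k_e = 0.36 / 0.284 = 1.268
AUC_0→∞ = 32.0275 + 1.268 = 33.2955 mg/L·hr

AUC = 33.3 mg/L·hr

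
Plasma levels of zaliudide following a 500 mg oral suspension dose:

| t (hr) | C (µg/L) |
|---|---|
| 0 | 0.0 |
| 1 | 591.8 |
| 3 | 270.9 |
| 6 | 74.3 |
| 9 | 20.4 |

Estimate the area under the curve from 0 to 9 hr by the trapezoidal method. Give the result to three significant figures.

Trapezoidal AUC_0→9:
  [0→1]: (0.0+591.8)/2 × 1 = 295.9
  [1→3]: (591.8+270.9)/2 × 2 = 862.7
  [3→6]: (270.9+74.3)/2 × 3 = 517.8
  [6→9]: (74.3+20.4)/2 × 3 = 142.05
  Sum = 1818.45 µg/L·hr

AUC = 1820 µg/L·hr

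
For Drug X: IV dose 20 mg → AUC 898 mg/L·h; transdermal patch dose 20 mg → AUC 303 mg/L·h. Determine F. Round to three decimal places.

F = 0.337

F = (AUC_ev / D_ev) / (AUC_iv / D_iv)
  = (303/20) / (898/20)
  = 15.15 / 44.9 = 0.3374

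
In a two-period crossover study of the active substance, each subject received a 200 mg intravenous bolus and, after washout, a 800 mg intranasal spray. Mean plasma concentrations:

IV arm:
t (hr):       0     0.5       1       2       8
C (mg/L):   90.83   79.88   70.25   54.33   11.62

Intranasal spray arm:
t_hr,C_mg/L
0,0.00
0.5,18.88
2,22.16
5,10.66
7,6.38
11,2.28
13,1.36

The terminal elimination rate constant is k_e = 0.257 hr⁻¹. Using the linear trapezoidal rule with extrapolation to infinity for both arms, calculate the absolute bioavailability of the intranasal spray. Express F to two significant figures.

F = 0.083

Trapezoidal AUC_0→8 (IV):
  [0→0.5]: (90.83+79.88)/2 × 0.5 = 42.6775
  [0.5→1]: (79.88+70.25)/2 × 0.5 = 37.5325
  [1→2]: (70.25+54.33)/2 × 1 = 62.29
  [2→8]: (54.33+11.62)/2 × 6 = 197.85
  Sum = 340.35 mg/L·hr
IV tail: 11.62/0.257 = 45.214; AUC_iv,0→∞ = 340.35 + 45.214 = 385.564 mg/L·hr
Trapezoidal AUC_0→13 (intranasal spray):
  [0→0.5]: (0.00+18.88)/2 × 0.5 = 4.72
  [0.5→2]: (18.88+22.16)/2 × 1.5 = 30.78
  [2→5]: (22.16+10.66)/2 × 3 = 49.23
  [5→7]: (10.66+6.38)/2 × 2 = 17.04
  [7→11]: (6.38+2.28)/2 × 4 = 17.32
  [11→13]: (2.28+1.36)/2 × 2 = 3.64
  Sum = 122.73 mg/L·hr
intranasal spray tail: 1.36/0.257 = 5.292; AUC_ev,0→∞ = 122.73 + 5.292 = 128.022 mg/L·hr
F = (AUC_ev/D_ev)/(AUC_iv/D_iv) = (128.022/800)/(385.564/200) = 0.1600275/1.92782 = 0.0830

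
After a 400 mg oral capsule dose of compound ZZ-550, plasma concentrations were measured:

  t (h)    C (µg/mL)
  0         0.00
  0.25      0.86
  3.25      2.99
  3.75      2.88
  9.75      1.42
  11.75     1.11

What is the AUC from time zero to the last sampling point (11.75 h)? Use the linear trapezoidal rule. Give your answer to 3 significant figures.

Trapezoidal AUC_0→11.75:
  [0→0.25]: (0.00+0.86)/2 × 0.25 = 0.1075
  [0.25→3.25]: (0.86+2.99)/2 × 3 = 5.775
  [3.25→3.75]: (2.99+2.88)/2 × 0.5 = 1.4675
  [3.75→9.75]: (2.88+1.42)/2 × 6 = 12.9
  [9.75→11.75]: (1.42+1.11)/2 × 2 = 2.53
  Sum = 22.78 µg/mL·h

AUC = 22.8 µg/mL·h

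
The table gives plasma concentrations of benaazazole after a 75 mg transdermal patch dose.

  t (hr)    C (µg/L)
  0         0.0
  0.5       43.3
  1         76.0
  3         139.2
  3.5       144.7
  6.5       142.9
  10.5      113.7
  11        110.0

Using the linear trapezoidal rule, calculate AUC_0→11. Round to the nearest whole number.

Trapezoidal AUC_0→11:
  [0→0.5]: (0.0+43.3)/2 × 0.5 = 10.825
  [0.5→1]: (43.3+76.0)/2 × 0.5 = 29.825
  [1→3]: (76.0+139.2)/2 × 2 = 215.2
  [3→3.5]: (139.2+144.7)/2 × 0.5 = 70.975
  [3.5→6.5]: (144.7+142.9)/2 × 3 = 431.4
  [6.5→10.5]: (142.9+113.7)/2 × 4 = 513.2
  [10.5→11]: (113.7+110.0)/2 × 0.5 = 55.925
  Sum = 1327.35 µg/L·hr

AUC = 1327 µg/L·hr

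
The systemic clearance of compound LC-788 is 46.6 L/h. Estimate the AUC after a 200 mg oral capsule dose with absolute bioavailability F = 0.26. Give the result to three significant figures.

AUC = 1.12 mg/L·h

AUC_0→∞ = F × Dose / CL
        = 0.26 × 200 / 46.6 = 1.11588 mg/L·h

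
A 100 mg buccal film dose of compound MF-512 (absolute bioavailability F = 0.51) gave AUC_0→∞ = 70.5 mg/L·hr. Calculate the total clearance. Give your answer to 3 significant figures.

CL = 0.723 L/hr

CL = F × Dose / AUC_0→∞
   = 0.51 × 100 / 70.5 = 0.723404 L/hr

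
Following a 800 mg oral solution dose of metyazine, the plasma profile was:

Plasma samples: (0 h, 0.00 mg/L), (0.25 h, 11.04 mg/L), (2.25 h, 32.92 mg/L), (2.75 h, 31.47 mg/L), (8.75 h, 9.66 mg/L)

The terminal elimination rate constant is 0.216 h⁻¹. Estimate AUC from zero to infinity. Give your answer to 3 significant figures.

AUC = 230 mg/L·h

Trapezoidal AUC_0→8.75:
  [0→0.25]: (0.00+11.04)/2 × 0.25 = 1.38
  [0.25→2.25]: (11.04+32.92)/2 × 2 = 43.96
  [2.25→2.75]: (32.92+31.47)/2 × 0.5 = 16.0975
  [2.75→8.75]: (31.47+9.66)/2 × 6 = 123.39
  Sum = 184.8275 mg/L·h
Extrapolated tail: C_last / k_e = 9.66 / 0.216 = 44.722
AUC_0→∞ = 184.8275 + 44.722 = 229.5495 mg/L·h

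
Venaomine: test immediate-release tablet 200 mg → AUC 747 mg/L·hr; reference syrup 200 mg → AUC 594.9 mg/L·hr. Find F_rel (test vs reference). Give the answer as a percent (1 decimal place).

F_rel = (AUC_test/D_test) / (AUC_ref/D_ref)
      = (747/200) / (594.9/200)
      = 3.735 / 2.9745 = 1.2557 = 125.57%

F_rel = 125.6%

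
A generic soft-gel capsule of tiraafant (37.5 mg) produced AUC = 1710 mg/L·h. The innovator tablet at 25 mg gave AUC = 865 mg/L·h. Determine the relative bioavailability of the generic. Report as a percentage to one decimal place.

F_rel = (AUC_test/D_test) / (AUC_ref/D_ref)
      = (1710/37.5) / (865/25)
      = 45.6 / 34.6 = 1.3179 = 131.79%

F_rel = 131.8%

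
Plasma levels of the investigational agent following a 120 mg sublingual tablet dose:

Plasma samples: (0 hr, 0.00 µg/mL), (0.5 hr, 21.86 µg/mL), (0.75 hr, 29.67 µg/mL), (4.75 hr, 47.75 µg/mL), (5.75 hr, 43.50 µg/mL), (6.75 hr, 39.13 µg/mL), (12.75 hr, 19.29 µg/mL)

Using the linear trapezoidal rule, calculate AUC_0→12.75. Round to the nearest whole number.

Trapezoidal AUC_0→12.75:
  [0→0.5]: (0.00+21.86)/2 × 0.5 = 5.465
  [0.5→0.75]: (21.86+29.67)/2 × 0.25 = 6.44125
  [0.75→4.75]: (29.67+47.75)/2 × 4 = 154.84
  [4.75→5.75]: (47.75+43.50)/2 × 1 = 45.625
  [5.75→6.75]: (43.50+39.13)/2 × 1 = 41.315
  [6.75→12.75]: (39.13+19.29)/2 × 6 = 175.26
  Sum = 428.94625 µg/mL·hr

AUC = 429 µg/mL·hr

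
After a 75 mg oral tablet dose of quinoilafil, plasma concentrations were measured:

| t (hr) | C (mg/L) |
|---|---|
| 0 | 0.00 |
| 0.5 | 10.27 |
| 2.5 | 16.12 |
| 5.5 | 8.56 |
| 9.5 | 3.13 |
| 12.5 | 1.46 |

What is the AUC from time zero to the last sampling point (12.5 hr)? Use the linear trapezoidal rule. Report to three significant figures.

AUC = 96.2 mg/L·hr

Trapezoidal AUC_0→12.5:
  [0→0.5]: (0.00+10.27)/2 × 0.5 = 2.5675
  [0.5→2.5]: (10.27+16.12)/2 × 2 = 26.39
  [2.5→5.5]: (16.12+8.56)/2 × 3 = 37.02
  [5.5→9.5]: (8.56+3.13)/2 × 4 = 23.38
  [9.5→12.5]: (3.13+1.46)/2 × 3 = 6.885
  Sum = 96.2425 mg/L·hr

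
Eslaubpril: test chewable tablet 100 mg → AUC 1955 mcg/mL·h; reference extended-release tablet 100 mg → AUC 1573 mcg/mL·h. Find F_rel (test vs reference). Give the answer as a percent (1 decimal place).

F_rel = 124.3%

F_rel = (AUC_test/D_test) / (AUC_ref/D_ref)
      = (1955/100) / (1573/100)
      = 19.55 / 15.73 = 1.2428 = 124.28%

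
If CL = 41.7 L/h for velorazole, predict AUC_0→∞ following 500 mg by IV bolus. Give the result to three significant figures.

AUC = 12.0 mg/L·h

AUC_0→∞ = Dose_iv / CL
        = 500 / 41.7 = 11.9904 mg/L·h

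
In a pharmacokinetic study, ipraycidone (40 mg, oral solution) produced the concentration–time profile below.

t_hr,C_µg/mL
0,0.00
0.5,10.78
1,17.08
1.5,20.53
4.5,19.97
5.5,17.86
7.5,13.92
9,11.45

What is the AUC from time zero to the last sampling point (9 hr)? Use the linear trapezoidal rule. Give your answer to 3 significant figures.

Trapezoidal AUC_0→9:
  [0→0.5]: (0.00+10.78)/2 × 0.5 = 2.695
  [0.5→1]: (10.78+17.08)/2 × 0.5 = 6.965
  [1→1.5]: (17.08+20.53)/2 × 0.5 = 9.4025
  [1.5→4.5]: (20.53+19.97)/2 × 3 = 60.75
  [4.5→5.5]: (19.97+17.86)/2 × 1 = 18.915
  [5.5→7.5]: (17.86+13.92)/2 × 2 = 31.78
  [7.5→9]: (13.92+11.45)/2 × 1.5 = 19.0275
  Sum = 149.535 µg/mL·hr

AUC = 150 µg/mL·hr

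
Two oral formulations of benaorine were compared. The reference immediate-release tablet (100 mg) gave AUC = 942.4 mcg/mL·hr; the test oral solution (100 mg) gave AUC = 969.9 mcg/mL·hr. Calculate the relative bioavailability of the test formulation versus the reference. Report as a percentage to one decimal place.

F_rel = (AUC_test/D_test) / (AUC_ref/D_ref)
      = (969.9/100) / (942.4/100)
      = 9.699 / 9.424 = 1.0292 = 102.92%

F_rel = 102.9%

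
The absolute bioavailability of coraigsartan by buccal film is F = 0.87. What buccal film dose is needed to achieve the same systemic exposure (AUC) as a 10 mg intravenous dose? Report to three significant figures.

For equal systemic exposure: F × D_ev = D_iv
D_ev = D_iv / F = 10 / 0.87 = 11.4943 mg

D_buccal = 11.5 mg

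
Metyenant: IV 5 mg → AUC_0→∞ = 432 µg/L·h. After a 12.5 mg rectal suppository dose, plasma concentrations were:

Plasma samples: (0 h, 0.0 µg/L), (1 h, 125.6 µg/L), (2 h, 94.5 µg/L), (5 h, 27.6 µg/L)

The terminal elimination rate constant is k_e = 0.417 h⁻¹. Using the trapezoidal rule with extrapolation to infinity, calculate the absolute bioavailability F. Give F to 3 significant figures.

Trapezoidal AUC_0→5 (rectal suppository):
  [0→1]: (0.0+125.6)/2 × 1 = 62.8
  [1→2]: (125.6+94.5)/2 × 1 = 110.05
  [2→5]: (94.5+27.6)/2 × 3 = 183.15
  Sum = 356.0 µg/L·h
Tail: C_last/k_e = 27.6/0.417 = 66.187
AUC_0→∞ (rectal suppository) = 356.0 + 66.187 = 422.187 µg/L·h
F = (AUC_ev/D_ev)/(AUC_iv/D_iv) = (422.187/12.5)/(432/5) = 33.77496/86.4 = 0.3909

F = 0.391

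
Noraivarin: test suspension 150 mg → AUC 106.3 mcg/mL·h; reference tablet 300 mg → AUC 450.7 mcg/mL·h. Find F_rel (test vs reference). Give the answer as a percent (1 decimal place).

F_rel = (AUC_test/D_test) / (AUC_ref/D_ref)
      = (106.3/150) / (450.7/300)
      = 0.708667 / 1.50233 = 0.4717 = 47.17%

F_rel = 47.2%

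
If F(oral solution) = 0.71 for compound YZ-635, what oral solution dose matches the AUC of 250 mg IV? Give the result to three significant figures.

D_oral = 352 mg

For equal systemic exposure: F × D_ev = D_iv
D_ev = D_iv / F = 250 / 0.71 = 352.113 mg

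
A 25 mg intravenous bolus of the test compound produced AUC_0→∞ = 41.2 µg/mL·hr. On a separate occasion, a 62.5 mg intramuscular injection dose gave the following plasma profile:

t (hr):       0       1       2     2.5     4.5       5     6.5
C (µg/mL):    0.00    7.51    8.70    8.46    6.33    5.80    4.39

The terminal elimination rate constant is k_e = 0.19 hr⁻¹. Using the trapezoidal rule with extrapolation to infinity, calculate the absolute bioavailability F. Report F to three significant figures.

F = 0.628

Trapezoidal AUC_0→6.5 (intramuscular injection):
  [0→1]: (0.00+7.51)/2 × 1 = 3.755
  [1→2]: (7.51+8.70)/2 × 1 = 8.105
  [2→2.5]: (8.70+8.46)/2 × 0.5 = 4.29
  [2.5→4.5]: (8.46+6.33)/2 × 2 = 14.79
  [4.5→5]: (6.33+5.80)/2 × 0.5 = 3.0325
  [5→6.5]: (5.80+4.39)/2 × 1.5 = 7.6425
  Sum = 41.615 µg/mL·hr
Tail: C_last/k_e = 4.39/0.19 = 23.105
AUC_0→∞ (intramuscular injection) = 41.615 + 23.105 = 64.72 µg/mL·hr
F = (AUC_ev/D_ev)/(AUC_iv/D_iv) = (64.72/62.5)/(41.2/25) = 1.03552/1.648 = 0.6283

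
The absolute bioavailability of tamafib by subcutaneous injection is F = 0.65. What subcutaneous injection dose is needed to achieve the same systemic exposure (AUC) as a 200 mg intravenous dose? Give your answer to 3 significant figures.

For equal systemic exposure: F × D_ev = D_iv
D_ev = D_iv / F = 200 / 0.65 = 307.692 mg

D_subcutaneous = 308 mg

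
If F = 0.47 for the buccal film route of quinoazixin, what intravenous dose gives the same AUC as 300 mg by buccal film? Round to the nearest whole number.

Systemic exposure from an extravascular dose = F × D_ev, so the equivalent IV dose is F × D_ev.
D_iv = F × D_ev = 0.47 × 300 = 141 mg

D_iv = 141 mg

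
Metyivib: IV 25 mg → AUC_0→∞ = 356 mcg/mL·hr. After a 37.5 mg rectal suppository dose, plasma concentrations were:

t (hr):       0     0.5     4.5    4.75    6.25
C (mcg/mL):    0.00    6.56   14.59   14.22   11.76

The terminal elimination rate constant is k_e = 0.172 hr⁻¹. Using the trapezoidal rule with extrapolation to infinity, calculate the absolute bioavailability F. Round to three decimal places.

Trapezoidal AUC_0→6.25 (rectal suppository):
  [0→0.5]: (0.00+6.56)/2 × 0.5 = 1.64
  [0.5→4.5]: (6.56+14.59)/2 × 4 = 42.3
  [4.5→4.75]: (14.59+14.22)/2 × 0.25 = 3.60125
  [4.75→6.25]: (14.22+11.76)/2 × 1.5 = 19.485
  Sum = 67.02625 mcg/mL·hr
Tail: C_last/k_e = 11.76/0.172 = 68.372
AUC_0→∞ (rectal suppository) = 67.02625 + 68.372 = 135.39825 mcg/mL·hr
F = (AUC_ev/D_ev)/(AUC_iv/D_iv) = (135.39825/37.5)/(356/25) = 3.61062/14.24 = 0.2536

F = 0.254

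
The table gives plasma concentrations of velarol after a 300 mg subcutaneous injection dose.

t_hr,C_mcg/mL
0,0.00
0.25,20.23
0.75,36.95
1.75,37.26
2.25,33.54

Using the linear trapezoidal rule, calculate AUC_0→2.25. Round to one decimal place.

AUC = 71.6 mcg/mL·hr

Trapezoidal AUC_0→2.25:
  [0→0.25]: (0.00+20.23)/2 × 0.25 = 2.52875
  [0.25→0.75]: (20.23+36.95)/2 × 0.5 = 14.295
  [0.75→1.75]: (36.95+37.26)/2 × 1 = 37.105
  [1.75→2.25]: (37.26+33.54)/2 × 0.5 = 17.7
  Sum = 71.62875 mcg/mL·hr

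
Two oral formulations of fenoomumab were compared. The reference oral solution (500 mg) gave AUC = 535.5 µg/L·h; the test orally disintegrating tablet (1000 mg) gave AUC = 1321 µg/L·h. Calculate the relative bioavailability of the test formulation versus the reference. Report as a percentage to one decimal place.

F_rel = (AUC_test/D_test) / (AUC_ref/D_ref)
      = (1321/1000) / (535.5/500)
      = 1.321 / 1.071 = 1.2334 = 123.34%

F_rel = 123.3%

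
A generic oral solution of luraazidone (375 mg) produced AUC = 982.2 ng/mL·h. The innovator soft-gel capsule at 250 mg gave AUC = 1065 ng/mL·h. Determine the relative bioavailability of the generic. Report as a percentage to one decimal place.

F_rel = (AUC_test/D_test) / (AUC_ref/D_ref)
      = (982.2/375) / (1065/250)
      = 2.6192 / 4.26 = 0.6148 = 61.48%

F_rel = 61.5%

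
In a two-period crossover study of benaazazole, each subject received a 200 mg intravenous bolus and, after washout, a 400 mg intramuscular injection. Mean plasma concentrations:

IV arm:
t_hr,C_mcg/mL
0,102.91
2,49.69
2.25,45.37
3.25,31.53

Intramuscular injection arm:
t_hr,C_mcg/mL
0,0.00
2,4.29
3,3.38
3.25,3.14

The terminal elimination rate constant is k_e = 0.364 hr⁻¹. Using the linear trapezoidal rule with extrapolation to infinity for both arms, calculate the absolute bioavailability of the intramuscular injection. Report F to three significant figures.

F = 0.0303

Trapezoidal AUC_0→3.25 (IV):
  [0→2]: (102.91+49.69)/2 × 2 = 152.6
  [2→2.25]: (49.69+45.37)/2 × 0.25 = 11.8825
  [2.25→3.25]: (45.37+31.53)/2 × 1 = 38.45
  Sum = 202.9325 mcg/mL·hr
IV tail: 31.53/0.364 = 86.621; AUC_iv,0→∞ = 202.9325 + 86.621 = 289.5535 mcg/mL·hr
Trapezoidal AUC_0→3.25 (intramuscular injection):
  [0→2]: (0.00+4.29)/2 × 2 = 4.29
  [2→3]: (4.29+3.38)/2 × 1 = 3.835
  [3→3.25]: (3.38+3.14)/2 × 0.25 = 0.815
  Sum = 8.94 mcg/mL·hr
intramuscular injection tail: 3.14/0.364 = 8.626; AUC_ev,0→∞ = 8.94 + 8.626 = 17.566 mcg/mL·hr
F = (AUC_ev/D_ev)/(AUC_iv/D_iv) = (17.566/400)/(289.5535/200) = 0.043915/1.4477675 = 0.0303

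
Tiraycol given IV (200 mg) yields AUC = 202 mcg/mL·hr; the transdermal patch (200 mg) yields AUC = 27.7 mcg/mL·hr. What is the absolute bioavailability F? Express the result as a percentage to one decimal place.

F = 13.7%

F = (AUC_ev / D_ev) / (AUC_iv / D_iv)
  = (27.7/200) / (202/200)
  = 0.1385 / 1.01 = 0.1371
  = 13.71%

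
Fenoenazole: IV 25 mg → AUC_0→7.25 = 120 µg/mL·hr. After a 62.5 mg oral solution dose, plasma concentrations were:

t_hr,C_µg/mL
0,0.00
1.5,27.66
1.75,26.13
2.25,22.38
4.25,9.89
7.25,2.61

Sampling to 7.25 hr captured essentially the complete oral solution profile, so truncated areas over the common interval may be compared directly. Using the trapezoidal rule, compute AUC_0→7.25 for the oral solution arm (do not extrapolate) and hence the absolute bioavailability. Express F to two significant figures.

Trapezoidal AUC_0→7.25 (oral solution):
  [0→1.5]: (0.00+27.66)/2 × 1.5 = 20.745
  [1.5→1.75]: (27.66+26.13)/2 × 0.25 = 6.72375
  [1.75→2.25]: (26.13+22.38)/2 × 0.5 = 12.1275
  [2.25→4.25]: (22.38+9.89)/2 × 2 = 32.27
  [4.25→7.25]: (9.89+2.61)/2 × 3 = 18.75
  Sum = 90.61625 µg/mL·hr
F = (AUC_ev/D_ev)/(AUC_iv/D_iv) = (90.61625/62.5)/(120/25) = 1.44986/4.8 = 0.3021

F = 0.30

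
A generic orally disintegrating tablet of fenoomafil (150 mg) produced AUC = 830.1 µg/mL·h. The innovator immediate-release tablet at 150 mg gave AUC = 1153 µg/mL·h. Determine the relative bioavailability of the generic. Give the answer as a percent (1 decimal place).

F_rel = 72.0%

F_rel = (AUC_test/D_test) / (AUC_ref/D_ref)
      = (830.1/150) / (1153/150)
      = 5.534 / 7.68667 = 0.7199 = 71.99%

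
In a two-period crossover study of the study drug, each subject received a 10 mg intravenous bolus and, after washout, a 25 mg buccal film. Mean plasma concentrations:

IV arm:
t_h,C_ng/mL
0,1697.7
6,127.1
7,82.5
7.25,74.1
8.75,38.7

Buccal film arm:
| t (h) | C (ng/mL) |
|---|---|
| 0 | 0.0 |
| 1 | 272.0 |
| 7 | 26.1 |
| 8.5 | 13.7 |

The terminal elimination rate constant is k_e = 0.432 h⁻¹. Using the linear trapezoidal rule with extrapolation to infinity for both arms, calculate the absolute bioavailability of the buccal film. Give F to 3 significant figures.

Trapezoidal AUC_0→8.75 (IV):
  [0→6]: (1697.7+127.1)/2 × 6 = 5474.4
  [6→7]: (127.1+82.5)/2 × 1 = 104.8
  [7→7.25]: (82.5+74.1)/2 × 0.25 = 19.575
  [7.25→8.75]: (74.1+38.7)/2 × 1.5 = 84.6
  Sum = 5683.375 ng/mL·h
IV tail: 38.7/0.432 = 89.583; AUC_iv,0→∞ = 5683.375 + 89.583 = 5772.958 ng/mL·h
Trapezoidal AUC_0→8.5 (buccal film):
  [0→1]: (0.0+272.0)/2 × 1 = 136.0
  [1→7]: (272.0+26.1)/2 × 6 = 894.3
  [7→8.5]: (26.1+13.7)/2 × 1.5 = 29.85
  Sum = 1060.15 ng/mL·h
buccal film tail: 13.7/0.432 = 31.713; AUC_ev,0→∞ = 1060.15 + 31.713 = 1091.863 ng/mL·h
F = (AUC_ev/D_ev)/(AUC_iv/D_iv) = (1091.863/25)/(5772.958/10) = 43.67452/577.2958 = 0.0757

F = 0.0757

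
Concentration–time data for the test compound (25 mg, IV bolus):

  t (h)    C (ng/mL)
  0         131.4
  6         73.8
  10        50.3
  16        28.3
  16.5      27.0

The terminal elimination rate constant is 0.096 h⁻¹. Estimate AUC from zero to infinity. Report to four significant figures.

AUC = 1395 ng/mL·h

Trapezoidal AUC_0→16.5:
  [0→6]: (131.4+73.8)/2 × 6 = 615.6
  [6→10]: (73.8+50.3)/2 × 4 = 248.2
  [10→16]: (50.3+28.3)/2 × 6 = 235.8
  [16→16.5]: (28.3+27.0)/2 × 0.5 = 13.825
  Sum = 1113.425 ng/mL·h
Extrapolated tail: C_last / k_e = 27.0 / 0.096 = 281.250
AUC_0→∞ = 1113.425 + 281.250 = 1394.675 ng/mL·h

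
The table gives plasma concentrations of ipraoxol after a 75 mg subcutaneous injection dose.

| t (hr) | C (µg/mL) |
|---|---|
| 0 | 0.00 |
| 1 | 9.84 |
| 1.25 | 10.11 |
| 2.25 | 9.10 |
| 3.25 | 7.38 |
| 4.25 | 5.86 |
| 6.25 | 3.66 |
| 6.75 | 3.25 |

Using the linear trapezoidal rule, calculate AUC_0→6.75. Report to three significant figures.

AUC = 43.1 µg/mL·hr

Trapezoidal AUC_0→6.75:
  [0→1]: (0.00+9.84)/2 × 1 = 4.92
  [1→1.25]: (9.84+10.11)/2 × 0.25 = 2.49375
  [1.25→2.25]: (10.11+9.10)/2 × 1 = 9.605
  [2.25→3.25]: (9.10+7.38)/2 × 1 = 8.24
  [3.25→4.25]: (7.38+5.86)/2 × 1 = 6.62
  [4.25→6.25]: (5.86+3.66)/2 × 2 = 9.52
  [6.25→6.75]: (3.66+3.25)/2 × 0.5 = 1.7275
  Sum = 43.12625 µg/mL·hr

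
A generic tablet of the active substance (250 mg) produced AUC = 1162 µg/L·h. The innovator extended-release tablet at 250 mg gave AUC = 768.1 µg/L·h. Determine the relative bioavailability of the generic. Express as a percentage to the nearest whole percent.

F_rel = 151%

F_rel = (AUC_test/D_test) / (AUC_ref/D_ref)
      = (1162/250) / (768.1/250)
      = 4.648 / 3.0724 = 1.5128 = 151.28%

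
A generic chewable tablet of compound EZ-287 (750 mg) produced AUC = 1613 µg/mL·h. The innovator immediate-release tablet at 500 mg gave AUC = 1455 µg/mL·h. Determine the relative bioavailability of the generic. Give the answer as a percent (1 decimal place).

F_rel = 73.9%

F_rel = (AUC_test/D_test) / (AUC_ref/D_ref)
      = (1613/750) / (1455/500)
      = 2.15067 / 2.91 = 0.7391 = 73.91%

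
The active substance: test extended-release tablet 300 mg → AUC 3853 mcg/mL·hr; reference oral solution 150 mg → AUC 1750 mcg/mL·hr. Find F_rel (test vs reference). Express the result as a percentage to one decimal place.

F_rel = 110.1%

F_rel = (AUC_test/D_test) / (AUC_ref/D_ref)
      = (3853/300) / (1750/150)
      = 12.8433 / 11.6667 = 1.1009 = 110.09%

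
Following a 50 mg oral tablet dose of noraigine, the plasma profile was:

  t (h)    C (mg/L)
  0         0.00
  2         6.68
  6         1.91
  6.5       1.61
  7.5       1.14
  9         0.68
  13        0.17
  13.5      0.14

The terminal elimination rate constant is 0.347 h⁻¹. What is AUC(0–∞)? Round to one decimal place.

Trapezoidal AUC_0→13.5:
  [0→2]: (0.00+6.68)/2 × 2 = 6.68
  [2→6]: (6.68+1.91)/2 × 4 = 17.18
  [6→6.5]: (1.91+1.61)/2 × 0.5 = 0.88
  [6.5→7.5]: (1.61+1.14)/2 × 1 = 1.375
  [7.5→9]: (1.14+0.68)/2 × 1.5 = 1.365
  [9→13]: (0.68+0.17)/2 × 4 = 1.7
  [13→13.5]: (0.17+0.14)/2 × 0.5 = 0.0775
  Sum = 29.2575 mg/L·h
Extrapolated tail: C_last / k_e = 0.14 / 0.347 = 0.403
AUC_0→∞ = 29.2575 + 0.403 = 29.6605 mg/L·h

AUC = 29.7 mg/L·h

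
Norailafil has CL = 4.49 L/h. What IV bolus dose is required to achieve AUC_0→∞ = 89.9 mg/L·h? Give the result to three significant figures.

Dose = 404 mg

Dose_iv = CL × AUC_0→∞
     = 4.49 × 89.9 = 403.651 mg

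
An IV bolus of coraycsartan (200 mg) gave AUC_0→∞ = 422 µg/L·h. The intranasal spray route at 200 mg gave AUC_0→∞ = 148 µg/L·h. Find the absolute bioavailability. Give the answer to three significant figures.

F = (AUC_ev / D_ev) / (AUC_iv / D_iv)
  = (148/200) / (422/200)
  = 0.74 / 2.11 = 0.3507

F = 0.351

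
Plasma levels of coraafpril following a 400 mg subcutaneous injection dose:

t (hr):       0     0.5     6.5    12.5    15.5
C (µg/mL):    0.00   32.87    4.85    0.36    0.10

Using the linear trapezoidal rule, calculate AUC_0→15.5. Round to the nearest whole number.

AUC = 138 µg/mL·hr

Trapezoidal AUC_0→15.5:
  [0→0.5]: (0.00+32.87)/2 × 0.5 = 8.2175
  [0.5→6.5]: (32.87+4.85)/2 × 6 = 113.16
  [6.5→12.5]: (4.85+0.36)/2 × 6 = 15.63
  [12.5→15.5]: (0.36+0.10)/2 × 3 = 0.69
  Sum = 137.6975 µg/mL·hr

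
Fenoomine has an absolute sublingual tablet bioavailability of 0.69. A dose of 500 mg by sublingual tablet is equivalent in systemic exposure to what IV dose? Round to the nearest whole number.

Systemic exposure from an extravascular dose = F × D_ev, so the equivalent IV dose is F × D_ev.
D_iv = F × D_ev = 0.69 × 500 = 345 mg

D_iv = 345 mg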